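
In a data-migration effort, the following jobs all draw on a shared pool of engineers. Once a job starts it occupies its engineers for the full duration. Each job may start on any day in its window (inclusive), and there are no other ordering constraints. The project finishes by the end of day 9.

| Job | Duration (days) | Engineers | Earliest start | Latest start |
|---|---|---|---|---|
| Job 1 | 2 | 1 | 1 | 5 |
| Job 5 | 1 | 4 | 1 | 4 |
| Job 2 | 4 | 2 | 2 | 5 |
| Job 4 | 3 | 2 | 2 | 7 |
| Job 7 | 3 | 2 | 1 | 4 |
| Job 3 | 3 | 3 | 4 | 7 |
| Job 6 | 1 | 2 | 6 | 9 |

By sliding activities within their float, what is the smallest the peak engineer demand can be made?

Early-start (Job 1@1, Job 5@1, Job 2@2, Job 4@2, Job 7@1, Job 3@4, Job 6@6) gives peak 7: d1:7  d2:7  d3:6  d4:7  d5:5  d6:5  d7:0  d8:0  d9:0.
Shift Job 4→5, Job 7→2, Job 3→6, Job 6→8.
Schedule Job 1@1, Job 5@1, Job 2@2, Job 4@5, Job 7@2, Job 3@6, Job 6@8: d1:5  d2:5  d3:4  d4:4  d5:4  d6:5  d7:5  d8:5  d9:0 — peak 5.
Total engineer-days = 37 over 9 days ⇒ peak ≥ ⌈37/9⌉ = 5, so 5 is optimal.

5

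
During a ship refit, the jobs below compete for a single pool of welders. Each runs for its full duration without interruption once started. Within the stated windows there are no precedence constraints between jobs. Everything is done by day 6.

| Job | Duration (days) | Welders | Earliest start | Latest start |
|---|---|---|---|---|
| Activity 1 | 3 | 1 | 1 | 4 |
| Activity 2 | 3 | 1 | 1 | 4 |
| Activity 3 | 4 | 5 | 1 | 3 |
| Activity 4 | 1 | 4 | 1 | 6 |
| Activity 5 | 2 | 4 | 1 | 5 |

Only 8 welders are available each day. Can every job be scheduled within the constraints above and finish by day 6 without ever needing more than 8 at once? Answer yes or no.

Schedule Activity 1@1, Activity 2@1, Activity 3@1, Activity 4@5, Activity 5@5: d1:7  d2:7  d3:7  d4:5  d5:8  d6:4 — peak 8 ≤ 8.

yes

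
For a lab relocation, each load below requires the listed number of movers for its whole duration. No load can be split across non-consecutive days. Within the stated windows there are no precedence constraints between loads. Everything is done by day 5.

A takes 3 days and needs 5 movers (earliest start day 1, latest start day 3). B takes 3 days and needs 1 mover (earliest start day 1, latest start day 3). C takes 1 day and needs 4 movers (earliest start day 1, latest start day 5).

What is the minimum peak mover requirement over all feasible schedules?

Early-start (A@1, B@1, C@1) gives peak 10: d1:10  d2:6  d3:6  d4:0  d5:0.
Shift C→4.
Schedule A@1, B@1, C@4: d1:6  d2:6  d3:6  d4:4  d5:0 — peak 6.

6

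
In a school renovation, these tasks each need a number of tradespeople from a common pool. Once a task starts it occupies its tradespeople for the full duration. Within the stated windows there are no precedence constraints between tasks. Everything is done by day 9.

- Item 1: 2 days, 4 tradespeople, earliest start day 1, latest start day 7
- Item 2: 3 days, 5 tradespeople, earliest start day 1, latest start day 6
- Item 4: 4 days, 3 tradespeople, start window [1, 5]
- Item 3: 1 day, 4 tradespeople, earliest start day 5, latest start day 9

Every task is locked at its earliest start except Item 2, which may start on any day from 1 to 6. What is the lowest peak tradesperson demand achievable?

7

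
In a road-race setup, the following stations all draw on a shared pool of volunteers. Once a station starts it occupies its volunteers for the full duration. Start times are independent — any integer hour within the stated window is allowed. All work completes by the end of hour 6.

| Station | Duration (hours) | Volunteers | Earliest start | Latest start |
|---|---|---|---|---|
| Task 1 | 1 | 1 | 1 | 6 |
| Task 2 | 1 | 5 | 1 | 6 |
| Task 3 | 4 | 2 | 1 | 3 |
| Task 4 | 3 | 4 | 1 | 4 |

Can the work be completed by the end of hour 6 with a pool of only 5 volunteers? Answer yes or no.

no

The minimum achievable peak is 6; 5 < 6, so no feasible schedule stays within the cap.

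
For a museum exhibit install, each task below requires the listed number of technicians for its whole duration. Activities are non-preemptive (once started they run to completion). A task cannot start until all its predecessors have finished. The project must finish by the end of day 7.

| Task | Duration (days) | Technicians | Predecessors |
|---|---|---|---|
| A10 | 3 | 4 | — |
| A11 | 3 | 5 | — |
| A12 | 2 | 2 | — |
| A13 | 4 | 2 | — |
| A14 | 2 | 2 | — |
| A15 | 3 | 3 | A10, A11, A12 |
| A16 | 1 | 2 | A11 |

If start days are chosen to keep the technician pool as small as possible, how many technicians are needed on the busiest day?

11

Early-start (A10@1, A11@1, A12@1, A13@1, A14@1, A15@4, A16@4) gives peak 15: d1:15  d2:15  d3:11  d4:7  d5:3  d6:3  d7:0.
Shift A13→3, A14→4.
Schedule A10@1, A11@1, A12@1, A13@3, A14@4, A15@4, A16@4: d1:11  d2:11  d3:11  d4:9  d5:7  d6:5  d7:0 — peak 11.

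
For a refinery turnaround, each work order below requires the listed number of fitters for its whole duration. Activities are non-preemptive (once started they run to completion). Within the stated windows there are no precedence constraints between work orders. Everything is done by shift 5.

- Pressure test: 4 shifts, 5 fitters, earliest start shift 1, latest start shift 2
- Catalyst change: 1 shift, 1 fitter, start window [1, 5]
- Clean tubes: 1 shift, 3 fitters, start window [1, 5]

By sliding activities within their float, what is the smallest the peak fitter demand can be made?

Early-start (Pressure test@1, Catalyst change@1, Clean tubes@1) gives peak 9: s1:9  s2:5  s3:5  s4:5  s5:0.
Shift Catalyst change→5, Clean tubes→5.
Schedule Pressure test@1, Catalyst change@5, Clean tubes@5: s1:5  s2:5  s3:5  s4:5  s5:4 — peak 5.
Total fitter-shifts = 24 over 5 shifts ⇒ peak ≥ ⌈24/5⌉ = 5, so 5 is optimal.

5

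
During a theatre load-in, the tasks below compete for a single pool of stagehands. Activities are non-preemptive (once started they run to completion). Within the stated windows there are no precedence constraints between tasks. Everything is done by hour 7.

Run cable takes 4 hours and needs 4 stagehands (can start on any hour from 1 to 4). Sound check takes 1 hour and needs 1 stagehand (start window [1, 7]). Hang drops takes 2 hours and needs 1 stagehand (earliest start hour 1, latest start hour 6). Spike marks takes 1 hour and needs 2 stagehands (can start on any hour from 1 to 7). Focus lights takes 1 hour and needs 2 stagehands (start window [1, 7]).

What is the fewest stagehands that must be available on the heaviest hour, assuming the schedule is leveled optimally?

4

Early-start (Run cable@1, Sound check@1, Hang drops@1, Spike marks@1, Focus lights@1) gives peak 10: h1:10  h2:5  h3:4  h4:4  h5:0  h6:0  h7:0.
Shift Sound check→5, Hang drops→5, Spike marks→5, Focus lights→6.
Schedule Run cable@1, Sound check@5, Hang drops@5, Spike marks@5, Focus lights@6: h1:4  h2:4  h3:4  h4:4  h5:4  h6:3  h7:0 — peak 4.
Total stagehand-hours = 23 over 7 hours ⇒ peak ≥ ⌈23/7⌉ = 4, so 4 is optimal.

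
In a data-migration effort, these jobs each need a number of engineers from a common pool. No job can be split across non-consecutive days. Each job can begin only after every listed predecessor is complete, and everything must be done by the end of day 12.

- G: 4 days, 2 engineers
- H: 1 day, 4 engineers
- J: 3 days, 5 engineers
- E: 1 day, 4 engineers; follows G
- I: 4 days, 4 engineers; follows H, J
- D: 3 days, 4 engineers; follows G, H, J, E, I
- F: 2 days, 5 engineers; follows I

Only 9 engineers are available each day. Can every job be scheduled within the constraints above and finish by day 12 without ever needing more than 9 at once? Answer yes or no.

yes

Schedule G@1, H@1, J@2, E@5, I@5, D@9, F@9: d1:6  d2:7  d3:7  d4:7  d5:8  d6:4  d7:4  d8:4  d9:9  d10:9  d11:4  d12:0 — peak 9 ≤ 9.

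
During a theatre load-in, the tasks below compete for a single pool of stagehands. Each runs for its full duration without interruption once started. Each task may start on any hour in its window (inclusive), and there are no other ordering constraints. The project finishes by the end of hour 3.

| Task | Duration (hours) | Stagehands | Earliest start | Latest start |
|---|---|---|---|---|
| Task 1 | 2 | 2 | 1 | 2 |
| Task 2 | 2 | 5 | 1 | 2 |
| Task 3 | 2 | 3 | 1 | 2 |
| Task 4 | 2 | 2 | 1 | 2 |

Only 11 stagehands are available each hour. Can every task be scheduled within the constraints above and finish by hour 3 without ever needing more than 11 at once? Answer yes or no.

no

The minimum achievable peak is 12; 11 < 12, so no feasible schedule stays within the cap.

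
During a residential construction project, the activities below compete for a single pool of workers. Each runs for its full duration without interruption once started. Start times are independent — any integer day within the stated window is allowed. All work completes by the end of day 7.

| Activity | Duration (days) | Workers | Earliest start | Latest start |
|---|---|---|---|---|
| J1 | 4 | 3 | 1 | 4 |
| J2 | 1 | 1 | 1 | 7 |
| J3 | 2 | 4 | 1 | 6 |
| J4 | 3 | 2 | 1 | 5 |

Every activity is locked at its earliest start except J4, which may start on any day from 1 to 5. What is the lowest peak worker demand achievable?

J4@1: d1:10  d2:9  d3:5  d4:3  d5:0  d6:0  d7:0 → peak 10
J4@2: d1:8  d2:9  d3:5  d4:5  d5:0  d6:0  d7:0 → peak 9
J4@3: d1:8  d2:7  d3:5  d4:5  d5:2  d6:0  d7:0 → peak 8
J4@4: d1:8  d2:7  d3:3  d4:5  d5:2  d6:2  d7:0 → peak 8
J4@5: d1:8  d2:7  d3:3  d4:3  d5:2  d6:2  d7:2 → peak 8
Best is J4@3, peak 8.

8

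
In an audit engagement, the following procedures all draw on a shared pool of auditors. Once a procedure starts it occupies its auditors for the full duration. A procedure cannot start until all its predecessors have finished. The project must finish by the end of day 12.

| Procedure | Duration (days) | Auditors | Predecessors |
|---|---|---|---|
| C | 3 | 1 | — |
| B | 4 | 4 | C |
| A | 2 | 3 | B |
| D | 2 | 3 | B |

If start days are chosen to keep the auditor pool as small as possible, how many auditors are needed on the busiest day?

Early-start (C@1, B@4, A@8, D@8) gives peak 6: d1:1  d2:1  d3:1  d4:4  d5:4  d6:4  d7:4  d8:6  d9:6  d10:0  d11:0  d12:0.
Shift D→10.
Schedule C@1, B@4, A@8, D@10: d1:1  d2:1  d3:1  d4:4  d5:4  d6:4  d7:4  d8:3  d9:3  d10:3  d11:3  d12:0 — peak 4.

4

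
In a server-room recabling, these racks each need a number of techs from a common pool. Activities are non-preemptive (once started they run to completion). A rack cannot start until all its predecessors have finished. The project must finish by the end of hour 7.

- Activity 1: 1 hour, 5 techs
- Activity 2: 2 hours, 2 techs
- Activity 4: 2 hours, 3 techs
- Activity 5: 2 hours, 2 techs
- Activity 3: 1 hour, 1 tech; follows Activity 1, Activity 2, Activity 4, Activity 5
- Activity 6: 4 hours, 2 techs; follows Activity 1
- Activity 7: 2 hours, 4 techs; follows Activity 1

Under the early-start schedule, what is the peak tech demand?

Early-start schedule: Activity 1@1, Activity 2@1, Activity 4@1, Activity 5@1, Activity 3@3, Activity 6@2, Activity 7@2.
Load per hour: hour 1: 12, hour 2: 13, hour 3: 7, hour 4: 2, hour 5: 2, hour 6: 0, hour 7: 0.
Peak is 13.

13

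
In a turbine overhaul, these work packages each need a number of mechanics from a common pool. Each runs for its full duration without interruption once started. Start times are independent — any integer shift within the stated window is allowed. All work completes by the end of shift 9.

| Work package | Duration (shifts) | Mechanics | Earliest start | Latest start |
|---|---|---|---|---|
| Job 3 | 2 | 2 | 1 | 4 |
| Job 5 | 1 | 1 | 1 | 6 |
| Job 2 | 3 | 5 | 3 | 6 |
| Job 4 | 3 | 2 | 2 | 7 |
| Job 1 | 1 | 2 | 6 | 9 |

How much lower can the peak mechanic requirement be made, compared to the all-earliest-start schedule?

2

Early-start peak: s1:3  s2:4  s3:7  s4:7  s5:5  s6:2  s7:0  s8:0  s9:0 ⇒ 7.
Leveled (Job 3@1, Job 5@1, Job 2@3, Job 4@6, Job 1@6): s1:3  s2:2  s3:5  s4:5  s5:5  s6:4  s7:2  s8:2  s9:0 ⇒ 5.
Reduction 7 − 5 = 2.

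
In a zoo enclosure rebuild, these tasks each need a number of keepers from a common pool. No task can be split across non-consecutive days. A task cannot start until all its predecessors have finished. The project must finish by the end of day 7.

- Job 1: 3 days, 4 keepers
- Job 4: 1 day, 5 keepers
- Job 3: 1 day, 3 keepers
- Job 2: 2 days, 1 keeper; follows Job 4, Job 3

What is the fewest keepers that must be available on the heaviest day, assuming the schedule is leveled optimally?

Early-start (Job 1@1, Job 4@1, Job 3@1, Job 2@2) gives peak 12: d1:12  d2:5  d3:5  d4:0  d5:0  d6:0  d7:0.
Shift Job 4→4, Job 3→5, Job 2→6.
Schedule Job 1@1, Job 4@4, Job 3@5, Job 2@6: d1:4  d2:4  d3:4  d4:5  d5:3  d6:1  d7:1 — peak 5.

5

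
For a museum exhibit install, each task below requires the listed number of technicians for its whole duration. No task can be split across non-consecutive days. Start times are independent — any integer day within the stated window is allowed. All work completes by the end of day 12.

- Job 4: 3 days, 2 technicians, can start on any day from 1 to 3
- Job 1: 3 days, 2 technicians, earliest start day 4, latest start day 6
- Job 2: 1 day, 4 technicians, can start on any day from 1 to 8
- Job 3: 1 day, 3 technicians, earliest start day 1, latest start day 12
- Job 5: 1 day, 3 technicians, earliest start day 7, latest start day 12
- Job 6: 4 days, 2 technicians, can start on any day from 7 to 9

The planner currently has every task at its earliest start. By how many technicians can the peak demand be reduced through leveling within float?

Early-start peak: d1:9  d2:2  d3:2  d4:2  d5:2  d6:2  d7:5  d8:2  d9:2  d10:2  d11:0  d12:0 ⇒ 9.
Leveled (Job 4@1, Job 1@5, Job 2@4, Job 3@11, Job 5@12, Job 6@7): d1:2  d2:2  d3:2  d4:4  d5:2  d6:2  d7:4  d8:2  d9:2  d10:2  d11:3  d12:3 ⇒ 4.
Reduction 9 − 4 = 5.

5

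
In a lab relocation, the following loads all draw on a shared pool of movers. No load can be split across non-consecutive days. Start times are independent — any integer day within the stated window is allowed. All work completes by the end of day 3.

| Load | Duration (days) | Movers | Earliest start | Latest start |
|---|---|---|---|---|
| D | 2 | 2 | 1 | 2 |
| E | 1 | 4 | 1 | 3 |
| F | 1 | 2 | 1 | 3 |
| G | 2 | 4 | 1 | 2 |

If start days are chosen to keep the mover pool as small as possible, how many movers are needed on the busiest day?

Early-start (D@1, E@1, F@1, G@1) gives peak 12: d1:12  d2:6  d3:0.
Shift F→3, G→2.
Schedule D@1, E@1, F@3, G@2: d1:6  d2:6  d3:6 — peak 6.
Total mover-days = 18 over 3 days ⇒ peak ≥ ⌈18/3⌉ = 6, so 6 is optimal.

6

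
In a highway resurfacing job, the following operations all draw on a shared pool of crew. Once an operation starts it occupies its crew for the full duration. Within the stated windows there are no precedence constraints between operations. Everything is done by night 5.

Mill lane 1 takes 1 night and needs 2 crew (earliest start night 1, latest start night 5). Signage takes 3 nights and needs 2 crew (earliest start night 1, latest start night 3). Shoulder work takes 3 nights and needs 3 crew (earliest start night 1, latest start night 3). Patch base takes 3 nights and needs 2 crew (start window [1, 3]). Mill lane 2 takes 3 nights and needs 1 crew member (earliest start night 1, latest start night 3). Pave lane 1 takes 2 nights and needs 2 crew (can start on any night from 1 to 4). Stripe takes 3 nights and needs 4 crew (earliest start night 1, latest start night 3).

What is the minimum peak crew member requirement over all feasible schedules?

12

Early-start (Mill lane 1@1, Signage@1, Shoulder work@1, Patch base@1, Mill lane 2@1, Pave lane 1@1, Stripe@1) gives peak 16: n1:16  n2:14  n3:12  n4:0  n5:0.
Shift Stripe→3.
Schedule Mill lane 1@1, Signage@1, Shoulder work@1, Patch base@1, Mill lane 2@1, Pave lane 1@1, Stripe@3: n1:12  n2:10  n3:12  n4:4  n5:4 — peak 12.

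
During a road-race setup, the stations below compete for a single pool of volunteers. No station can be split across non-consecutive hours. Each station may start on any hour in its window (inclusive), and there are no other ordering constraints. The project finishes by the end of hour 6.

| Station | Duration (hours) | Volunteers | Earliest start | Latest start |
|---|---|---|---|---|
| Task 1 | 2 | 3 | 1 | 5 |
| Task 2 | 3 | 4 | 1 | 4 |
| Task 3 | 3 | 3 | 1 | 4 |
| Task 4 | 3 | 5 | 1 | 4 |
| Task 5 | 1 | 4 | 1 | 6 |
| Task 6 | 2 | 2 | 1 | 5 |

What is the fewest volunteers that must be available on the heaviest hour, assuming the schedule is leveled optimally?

9

Early-start (Task 1@1, Task 2@1, Task 3@1, Task 4@1, Task 5@1, Task 6@1) gives peak 21: h1:21  h2:17  h3:12  h4:0  h5:0  h6:0.
Shift Task 3→3, Task 4→4, Task 5→6.
Schedule Task 1@1, Task 2@1, Task 3@3, Task 4@4, Task 5@6, Task 6@1: h1:9  h2:9  h3:7  h4:8  h5:8  h6:9 — peak 9.
Total volunteer-hours = 50 over 6 hours ⇒ peak ≥ ⌈50/6⌉ = 9, so 9 is optimal.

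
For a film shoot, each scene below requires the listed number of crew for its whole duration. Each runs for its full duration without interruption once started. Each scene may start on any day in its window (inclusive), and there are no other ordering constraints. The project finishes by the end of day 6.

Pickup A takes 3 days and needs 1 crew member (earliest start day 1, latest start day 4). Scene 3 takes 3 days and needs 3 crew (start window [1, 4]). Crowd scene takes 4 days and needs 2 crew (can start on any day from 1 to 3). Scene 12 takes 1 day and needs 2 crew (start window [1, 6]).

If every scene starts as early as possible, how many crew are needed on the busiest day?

8

Early-start schedule: Pickup A@1, Scene 3@1, Crowd scene@1, Scene 12@1.
Load per day: day 1: 8, day 2: 6, day 3: 6, day 4: 2, day 5: 0, day 6: 0.
Peak is 8.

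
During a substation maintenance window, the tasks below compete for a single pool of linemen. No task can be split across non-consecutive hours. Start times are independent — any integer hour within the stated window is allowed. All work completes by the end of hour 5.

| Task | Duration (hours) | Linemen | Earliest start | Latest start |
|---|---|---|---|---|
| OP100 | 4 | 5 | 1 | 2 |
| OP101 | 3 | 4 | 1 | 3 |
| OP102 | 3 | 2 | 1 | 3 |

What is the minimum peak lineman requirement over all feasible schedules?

Schedule OP100@1, OP101@1, OP102@1: h1:11  h2:11  h3:11  h4:5  h5:0 — peak 11.
No arrangement of the 18 feasible schedules does better.

11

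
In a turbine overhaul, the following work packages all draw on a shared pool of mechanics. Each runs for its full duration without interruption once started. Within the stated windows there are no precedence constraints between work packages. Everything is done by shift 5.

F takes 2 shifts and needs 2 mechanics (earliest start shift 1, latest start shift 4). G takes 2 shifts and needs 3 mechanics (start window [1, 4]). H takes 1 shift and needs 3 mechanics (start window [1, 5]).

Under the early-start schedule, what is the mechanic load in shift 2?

5

At early start, shift 2 has: F, G.
Demand: 2 + 3 = 5.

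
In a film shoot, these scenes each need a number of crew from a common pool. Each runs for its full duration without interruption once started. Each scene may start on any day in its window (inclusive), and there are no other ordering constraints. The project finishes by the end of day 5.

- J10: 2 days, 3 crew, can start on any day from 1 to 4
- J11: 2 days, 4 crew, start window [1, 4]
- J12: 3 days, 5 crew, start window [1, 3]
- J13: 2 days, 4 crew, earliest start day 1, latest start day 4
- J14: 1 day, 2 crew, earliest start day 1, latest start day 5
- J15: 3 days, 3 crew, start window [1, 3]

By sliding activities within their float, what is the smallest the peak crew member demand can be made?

10

Early-start (J10@1, J11@1, J12@1, J13@1, J14@1, J15@1) gives peak 21: d1:21  d2:19  d3:8  d4:0  d5:0.
Shift J12→3, J13→4, J14→3.
Schedule J10@1, J11@1, J12@3, J13@4, J14@3, J15@1: d1:10  d2:10  d3:10  d4:9  d5:9 — peak 10.
Total crew member-days = 48 over 5 days ⇒ peak ≥ ⌈48/5⌉ = 10, so 10 is optimal.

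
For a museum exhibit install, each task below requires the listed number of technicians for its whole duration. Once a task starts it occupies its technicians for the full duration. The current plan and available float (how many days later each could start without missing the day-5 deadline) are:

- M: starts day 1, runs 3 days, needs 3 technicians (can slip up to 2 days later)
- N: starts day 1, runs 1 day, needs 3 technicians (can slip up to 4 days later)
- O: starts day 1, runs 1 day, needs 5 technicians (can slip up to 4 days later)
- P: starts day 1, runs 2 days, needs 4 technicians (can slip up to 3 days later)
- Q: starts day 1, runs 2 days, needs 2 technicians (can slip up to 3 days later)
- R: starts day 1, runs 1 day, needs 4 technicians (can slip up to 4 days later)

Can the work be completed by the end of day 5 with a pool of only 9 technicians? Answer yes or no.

Schedule M@1, N@1, O@4, P@2, Q@4, R@5: d1:6  d2:7  d3:7  d4:7  d5:6 — peak 7 ≤ 9.

yes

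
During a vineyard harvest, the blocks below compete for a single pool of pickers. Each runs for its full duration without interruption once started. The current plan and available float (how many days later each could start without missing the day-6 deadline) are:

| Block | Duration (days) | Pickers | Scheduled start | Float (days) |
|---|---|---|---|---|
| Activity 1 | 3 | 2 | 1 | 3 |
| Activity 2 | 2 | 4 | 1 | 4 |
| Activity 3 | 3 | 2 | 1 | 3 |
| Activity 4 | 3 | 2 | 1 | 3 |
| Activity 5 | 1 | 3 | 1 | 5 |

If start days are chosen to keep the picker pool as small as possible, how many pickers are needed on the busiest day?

Early-start (Activity 1@1, Activity 2@1, Activity 3@1, Activity 4@1, Activity 5@1) gives peak 13: d1:13  d2:10  d3:6  d4:0  d5:0  d6:0.
Shift Activity 3→3, Activity 4→3, Activity 5→6.
Schedule Activity 1@1, Activity 2@1, Activity 3@3, Activity 4@3, Activity 5@6: d1:6  d2:6  d3:6  d4:4  d5:4  d6:3 — peak 6.

6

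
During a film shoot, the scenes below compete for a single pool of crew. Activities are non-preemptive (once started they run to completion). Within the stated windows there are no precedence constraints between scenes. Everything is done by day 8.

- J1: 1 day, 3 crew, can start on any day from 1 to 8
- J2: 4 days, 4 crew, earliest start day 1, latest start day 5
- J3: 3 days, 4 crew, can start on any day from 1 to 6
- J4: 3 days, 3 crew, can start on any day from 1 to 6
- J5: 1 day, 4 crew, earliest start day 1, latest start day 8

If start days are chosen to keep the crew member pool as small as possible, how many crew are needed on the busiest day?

7

Early-start (J1@1, J2@1, J3@1, J4@1, J5@1) gives peak 18: d1:18  d2:11  d3:11  d4:4  d5:0  d6:0  d7:0  d8:0.
Shift J3→5, J4→2, J5→8.
Schedule J1@1, J2@1, J3@5, J4@2, J5@8: d1:7  d2:7  d3:7  d4:7  d5:4  d6:4  d7:4  d8:4 — peak 7.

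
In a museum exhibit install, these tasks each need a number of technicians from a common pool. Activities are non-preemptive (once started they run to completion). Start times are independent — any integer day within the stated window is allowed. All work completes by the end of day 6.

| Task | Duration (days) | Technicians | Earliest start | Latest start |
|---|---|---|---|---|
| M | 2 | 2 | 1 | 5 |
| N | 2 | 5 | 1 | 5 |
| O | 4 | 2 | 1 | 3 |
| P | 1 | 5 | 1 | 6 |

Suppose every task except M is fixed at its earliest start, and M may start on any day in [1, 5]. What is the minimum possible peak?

12

M@1: d1:14  d2:9  d3:2  d4:2  d5:0  d6:0 → peak 14
M@2: d1:12  d2:9  d3:4  d4:2  d5:0  d6:0 → peak 12
M@3: d1:12  d2:7  d3:4  d4:4  d5:0  d6:0 → peak 12
M@4: d1:12  d2:7  d3:2  d4:4  d5:2  d6:0 → peak 12
M@5: d1:12  d2:7  d3:2  d4:2  d5:2  d6:2 → peak 12
Best is M@2, peak 12.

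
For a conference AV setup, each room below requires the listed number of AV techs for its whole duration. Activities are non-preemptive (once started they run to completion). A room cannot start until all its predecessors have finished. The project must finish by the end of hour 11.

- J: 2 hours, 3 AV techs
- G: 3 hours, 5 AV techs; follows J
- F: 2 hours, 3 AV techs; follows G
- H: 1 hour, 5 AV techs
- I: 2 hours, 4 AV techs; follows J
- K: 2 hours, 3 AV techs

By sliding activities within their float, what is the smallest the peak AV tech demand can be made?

6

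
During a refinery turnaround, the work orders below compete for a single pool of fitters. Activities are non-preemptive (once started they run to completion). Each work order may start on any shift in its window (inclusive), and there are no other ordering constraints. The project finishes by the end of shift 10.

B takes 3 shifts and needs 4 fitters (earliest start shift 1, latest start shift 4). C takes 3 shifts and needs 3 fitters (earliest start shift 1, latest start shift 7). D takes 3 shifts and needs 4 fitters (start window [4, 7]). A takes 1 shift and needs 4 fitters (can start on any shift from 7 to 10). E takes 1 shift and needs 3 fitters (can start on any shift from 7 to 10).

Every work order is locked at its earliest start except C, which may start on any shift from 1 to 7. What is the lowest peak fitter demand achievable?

C@1: s1:7  s2:7  s3:7  s4:4  s5:4  s6:4  s7:7  s8:0  s9:0  s10:0 → peak 7
C@2: s1:4  s2:7  s3:7  s4:7  s5:4  s6:4  s7:7  s8:0  s9:0  s10:0 → peak 7
C@3: s1:4  s2:4  s3:7  s4:7  s5:7  s6:4  s7:7  s8:0  s9:0  s10:0 → peak 7
C@4: s1:4  s2:4  s3:4  s4:7  s5:7  s6:7  s7:7  s8:0  s9:0  s10:0 → peak 7
C@5: s1:4  s2:4  s3:4  s4:4  s5:7  s6:7  s7:10  s8:0  s9:0  s10:0 → peak 10
C@6: s1:4  s2:4  s3:4  s4:4  s5:4  s6:7  s7:10  s8:3  s9:0  s10:0 → peak 10
C@7: s1:4  s2:4  s3:4  s4:4  s5:4  s6:4  s7:10  s8:3  s9:3  s10:0 → peak 10
Best is C@1, peak 7.

7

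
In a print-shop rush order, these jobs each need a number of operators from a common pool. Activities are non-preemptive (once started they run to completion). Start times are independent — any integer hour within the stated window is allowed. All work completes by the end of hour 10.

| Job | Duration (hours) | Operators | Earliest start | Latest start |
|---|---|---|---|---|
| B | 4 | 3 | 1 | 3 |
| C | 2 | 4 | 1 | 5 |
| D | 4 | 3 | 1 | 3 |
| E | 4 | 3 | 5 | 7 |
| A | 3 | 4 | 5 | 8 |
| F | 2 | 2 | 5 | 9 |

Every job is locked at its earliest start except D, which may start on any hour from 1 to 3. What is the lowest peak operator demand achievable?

10

D@1: h1:10  h2:10  h3:6  h4:6  h5:9  h6:9  h7:7  h8:3  h9:0  h10:0 → peak 10
D@2: h1:7  h2:10  h3:6  h4:6  h5:12  h6:9  h7:7  h8:3  h9:0  h10:0 → peak 12
D@3: h1:7  h2:7  h3:6  h4:6  h5:12  h6:12  h7:7  h8:3  h9:0  h10:0 → peak 12
Best is D@1, peak 10.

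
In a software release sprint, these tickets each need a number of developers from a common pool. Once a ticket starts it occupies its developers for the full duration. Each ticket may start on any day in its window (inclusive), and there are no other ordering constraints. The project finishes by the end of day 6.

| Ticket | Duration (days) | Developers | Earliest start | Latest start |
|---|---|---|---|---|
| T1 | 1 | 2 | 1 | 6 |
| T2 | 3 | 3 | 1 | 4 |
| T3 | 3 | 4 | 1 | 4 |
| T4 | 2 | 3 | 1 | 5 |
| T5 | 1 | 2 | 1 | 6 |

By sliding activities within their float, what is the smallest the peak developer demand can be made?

Early-start (T1@1, T2@1, T3@1, T4@1, T5@1) gives peak 14: d1:14  d2:10  d3:7  d4:0  d5:0  d6:0.
Shift T3→4, T4→2, T5→4.
Schedule T1@1, T2@1, T3@4, T4@2, T5@4: d1:5  d2:6  d3:6  d4:6  d5:4  d6:4 — peak 6.
Total developer-days = 31 over 6 days ⇒ peak ≥ ⌈31/6⌉ = 6, so 6 is optimal.

6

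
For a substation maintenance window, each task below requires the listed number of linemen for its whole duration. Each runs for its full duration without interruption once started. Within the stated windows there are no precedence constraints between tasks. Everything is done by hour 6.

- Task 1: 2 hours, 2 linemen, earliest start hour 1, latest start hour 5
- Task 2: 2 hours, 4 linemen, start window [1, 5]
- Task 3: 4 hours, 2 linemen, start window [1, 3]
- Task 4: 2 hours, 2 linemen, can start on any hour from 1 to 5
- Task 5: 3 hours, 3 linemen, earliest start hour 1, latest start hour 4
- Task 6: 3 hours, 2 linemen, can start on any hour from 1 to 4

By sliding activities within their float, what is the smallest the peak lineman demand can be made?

Early-start (Task 1@1, Task 2@1, Task 3@1, Task 4@1, Task 5@1, Task 6@1) gives peak 15: h1:15  h2:15  h3:7  h4:2  h5:0  h6:0.
Shift Task 2→5, Task 4→3, Task 6→4.
Schedule Task 1@1, Task 2@5, Task 3@1, Task 4@3, Task 5@1, Task 6@4: h1:7  h2:7  h3:7  h4:6  h5:6  h6:6 — peak 7.
Total lineman-hours = 39 over 6 hours ⇒ peak ≥ ⌈39/6⌉ = 7, so 7 is optimal.

7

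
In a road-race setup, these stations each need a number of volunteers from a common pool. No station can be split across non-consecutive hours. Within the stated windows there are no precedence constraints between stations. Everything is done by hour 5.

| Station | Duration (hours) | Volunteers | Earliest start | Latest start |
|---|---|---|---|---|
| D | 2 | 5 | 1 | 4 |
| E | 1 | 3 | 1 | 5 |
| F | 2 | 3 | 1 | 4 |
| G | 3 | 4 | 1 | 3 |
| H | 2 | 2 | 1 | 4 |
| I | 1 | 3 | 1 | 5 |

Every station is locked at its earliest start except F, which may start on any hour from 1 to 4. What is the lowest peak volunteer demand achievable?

17

F@1: h1:20  h2:14  h3:4  h4:0  h5:0 → peak 20
F@2: h1:17  h2:14  h3:7  h4:0  h5:0 → peak 17
F@3: h1:17  h2:11  h3:7  h4:3  h5:0 → peak 17
F@4: h1:17  h2:11  h3:4  h4:3  h5:3 → peak 17
Best is F@2, peak 17.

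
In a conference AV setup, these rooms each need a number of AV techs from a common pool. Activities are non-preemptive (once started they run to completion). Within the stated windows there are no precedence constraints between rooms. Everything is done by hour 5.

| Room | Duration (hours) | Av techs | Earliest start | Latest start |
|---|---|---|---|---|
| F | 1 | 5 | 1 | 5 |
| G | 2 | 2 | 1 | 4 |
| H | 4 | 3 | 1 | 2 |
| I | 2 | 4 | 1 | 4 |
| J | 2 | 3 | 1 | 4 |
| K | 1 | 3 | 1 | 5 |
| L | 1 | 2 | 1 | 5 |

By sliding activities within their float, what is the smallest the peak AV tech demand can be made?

9

Early-start (F@1, G@1, H@1, I@1, J@1, K@1, L@1) gives peak 22: h1:22  h2:12  h3:3  h4:3  h5:0.
Shift H→2, I→2, J→4, K→4.
Schedule F@1, G@1, H@2, I@2, J@4, K@4, L@1: h1:9  h2:9  h3:7  h4:9  h5:6 — peak 9.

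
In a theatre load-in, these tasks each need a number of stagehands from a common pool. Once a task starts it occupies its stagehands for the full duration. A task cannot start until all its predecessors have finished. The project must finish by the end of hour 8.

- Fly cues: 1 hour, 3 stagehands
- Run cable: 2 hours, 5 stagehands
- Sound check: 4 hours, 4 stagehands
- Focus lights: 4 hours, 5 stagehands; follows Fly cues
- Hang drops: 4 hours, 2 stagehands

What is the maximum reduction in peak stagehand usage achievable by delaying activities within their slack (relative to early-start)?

7

Early-start peak: h1:14  h2:16  h3:11  h4:11  h5:5  h6:0  h7:0  h8:0 ⇒ 16.
Leveled (Fly cues@1, Run cable@2, Sound check@1, Focus lights@4, Hang drops@5): h1:7  h2:9  h3:9  h4:9  h5:7  h6:7  h7:7  h8:2 ⇒ 9.
Reduction 16 − 9 = 7.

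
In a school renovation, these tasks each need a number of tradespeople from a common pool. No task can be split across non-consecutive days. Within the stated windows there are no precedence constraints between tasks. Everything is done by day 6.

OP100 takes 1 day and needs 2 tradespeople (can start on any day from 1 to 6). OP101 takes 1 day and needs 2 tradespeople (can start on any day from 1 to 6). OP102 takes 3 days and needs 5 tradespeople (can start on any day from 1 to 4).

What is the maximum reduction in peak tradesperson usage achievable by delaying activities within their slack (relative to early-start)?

Early-start peak: d1:9  d2:5  d3:5  d4:0  d5:0  d6:0 ⇒ 9.
Leveled (OP100@1, OP101@1, OP102@2): d1:4  d2:5  d3:5  d4:5  d5:0  d6:0 ⇒ 5.
Reduction 9 − 5 = 4.

4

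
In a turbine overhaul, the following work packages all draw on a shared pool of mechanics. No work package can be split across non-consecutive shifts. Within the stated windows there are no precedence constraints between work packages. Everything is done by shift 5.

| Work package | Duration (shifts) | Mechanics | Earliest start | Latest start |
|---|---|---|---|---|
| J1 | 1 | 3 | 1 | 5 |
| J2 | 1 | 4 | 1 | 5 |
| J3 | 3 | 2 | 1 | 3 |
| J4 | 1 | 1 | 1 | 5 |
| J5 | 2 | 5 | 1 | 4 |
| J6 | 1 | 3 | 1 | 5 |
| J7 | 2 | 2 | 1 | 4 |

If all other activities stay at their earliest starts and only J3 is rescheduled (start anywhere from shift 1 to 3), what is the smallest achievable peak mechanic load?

18

J3@1: s1:20  s2:9  s3:2  s4:0  s5:0 → peak 20
J3@2: s1:18  s2:9  s3:2  s4:2  s5:0 → peak 18
J3@3: s1:18  s2:7  s3:2  s4:2  s5:2 → peak 18
Best is J3@2, peak 18.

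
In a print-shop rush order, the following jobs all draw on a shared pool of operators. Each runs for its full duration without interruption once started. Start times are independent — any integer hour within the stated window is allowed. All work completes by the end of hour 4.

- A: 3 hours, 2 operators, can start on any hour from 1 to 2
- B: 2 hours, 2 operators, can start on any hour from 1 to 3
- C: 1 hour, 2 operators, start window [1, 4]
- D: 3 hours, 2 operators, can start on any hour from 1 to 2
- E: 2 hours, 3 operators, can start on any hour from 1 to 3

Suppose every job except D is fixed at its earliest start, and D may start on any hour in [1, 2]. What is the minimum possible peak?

D@1: h1:11  h2:9  h3:4  h4:0 → peak 11
D@2: h1:9  h2:9  h3:4  h4:2 → peak 9
Best is D@2, peak 9.

9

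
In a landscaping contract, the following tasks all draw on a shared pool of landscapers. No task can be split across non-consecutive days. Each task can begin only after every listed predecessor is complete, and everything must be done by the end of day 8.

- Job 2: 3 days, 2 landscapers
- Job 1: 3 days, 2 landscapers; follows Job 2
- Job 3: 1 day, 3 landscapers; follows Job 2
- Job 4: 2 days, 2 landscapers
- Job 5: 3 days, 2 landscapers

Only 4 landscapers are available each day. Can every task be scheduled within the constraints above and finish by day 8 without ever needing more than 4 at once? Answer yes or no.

yes

Schedule Job 2@1, Job 1@4, Job 3@7, Job 4@1, Job 5@3: d1:4  d2:4  d3:4  d4:4  d5:4  d6:2  d7:3  d8:0 — peak 4 ≤ 4.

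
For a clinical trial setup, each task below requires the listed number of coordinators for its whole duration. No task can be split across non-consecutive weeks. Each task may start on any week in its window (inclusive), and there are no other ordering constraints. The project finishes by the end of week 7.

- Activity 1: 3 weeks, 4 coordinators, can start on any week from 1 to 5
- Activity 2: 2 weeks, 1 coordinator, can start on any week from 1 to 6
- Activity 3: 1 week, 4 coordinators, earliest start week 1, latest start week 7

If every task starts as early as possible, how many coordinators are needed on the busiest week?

9

Early-start schedule: Activity 1@1, Activity 2@1, Activity 3@1.
Load per week: week 1: 9, week 2: 5, week 3: 4, week 4: 0, week 5: 0, week 6: 0, week 7: 0.
Peak is 9.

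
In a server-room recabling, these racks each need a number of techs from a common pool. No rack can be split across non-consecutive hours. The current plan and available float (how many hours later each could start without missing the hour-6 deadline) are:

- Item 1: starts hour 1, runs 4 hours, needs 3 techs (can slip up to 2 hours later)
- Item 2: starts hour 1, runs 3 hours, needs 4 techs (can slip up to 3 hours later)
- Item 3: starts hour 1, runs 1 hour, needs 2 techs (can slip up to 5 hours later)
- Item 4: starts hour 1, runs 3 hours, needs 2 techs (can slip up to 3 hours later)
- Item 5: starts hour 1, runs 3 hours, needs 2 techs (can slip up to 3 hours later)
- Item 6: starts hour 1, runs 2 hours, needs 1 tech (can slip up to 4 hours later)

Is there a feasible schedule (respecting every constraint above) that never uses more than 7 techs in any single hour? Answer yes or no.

Schedule Item 1@1, Item 2@1, Item 3@5, Item 4@4, Item 5@4, Item 6@5: h1:7  h2:7  h3:7  h4:7  h5:7  h6:5 — peak 7 ≤ 7.

yes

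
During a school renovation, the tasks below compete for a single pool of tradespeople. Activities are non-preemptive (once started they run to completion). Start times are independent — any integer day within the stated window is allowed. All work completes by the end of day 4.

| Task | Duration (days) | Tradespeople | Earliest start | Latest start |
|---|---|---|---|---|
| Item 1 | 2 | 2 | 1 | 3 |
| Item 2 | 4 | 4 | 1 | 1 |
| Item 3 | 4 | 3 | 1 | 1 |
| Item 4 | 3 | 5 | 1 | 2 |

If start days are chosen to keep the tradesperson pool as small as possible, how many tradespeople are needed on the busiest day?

Schedule Item 1@1, Item 2@1, Item 3@1, Item 4@1: d1:14  d2:14  d3:12  d4:7 — peak 14.
No arrangement of the 6 feasible schedules does better.

14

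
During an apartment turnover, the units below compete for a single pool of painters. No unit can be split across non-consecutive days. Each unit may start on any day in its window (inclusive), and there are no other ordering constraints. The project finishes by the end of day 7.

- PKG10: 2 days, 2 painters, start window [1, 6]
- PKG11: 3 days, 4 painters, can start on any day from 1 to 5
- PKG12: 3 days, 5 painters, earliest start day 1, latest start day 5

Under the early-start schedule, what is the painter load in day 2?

At early start, day 2 has: PKG10, PKG11, PKG12.
Demand: 2 + 4 + 5 = 11.

11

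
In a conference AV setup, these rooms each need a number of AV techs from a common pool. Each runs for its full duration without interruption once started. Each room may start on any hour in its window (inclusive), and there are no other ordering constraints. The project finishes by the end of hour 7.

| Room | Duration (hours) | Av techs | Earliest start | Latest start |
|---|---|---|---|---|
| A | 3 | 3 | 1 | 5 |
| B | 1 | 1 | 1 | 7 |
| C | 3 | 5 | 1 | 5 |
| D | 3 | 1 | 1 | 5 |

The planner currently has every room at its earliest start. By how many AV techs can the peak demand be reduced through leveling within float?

5

Early-start peak: h1:10  h2:9  h3:9  h4:0  h5:0  h6:0  h7:0 ⇒ 10.
Leveled (A@1, B@1, C@4, D@1): h1:5  h2:4  h3:4  h4:5  h5:5  h6:5  h7:0 ⇒ 5.
Reduction 10 − 5 = 5.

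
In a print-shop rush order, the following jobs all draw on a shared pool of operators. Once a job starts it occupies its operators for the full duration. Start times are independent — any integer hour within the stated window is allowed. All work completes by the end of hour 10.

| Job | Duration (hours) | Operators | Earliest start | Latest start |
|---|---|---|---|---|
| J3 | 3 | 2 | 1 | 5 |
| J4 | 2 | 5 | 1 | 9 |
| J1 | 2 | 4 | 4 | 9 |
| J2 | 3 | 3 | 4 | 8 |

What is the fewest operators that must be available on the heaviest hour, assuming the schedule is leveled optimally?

5

Early-start (J3@1, J4@1, J1@4, J2@4) gives peak 7: h1:7  h2:7  h3:2  h4:7  h5:7  h6:3  h7:0  h8:0  h9:0  h10:0.
Shift J4→4, J1→6, J2→8.
Schedule J3@1, J4@4, J1@6, J2@8: h1:2  h2:2  h3:2  h4:5  h5:5  h6:4  h7:4  h8:3  h9:3  h10:3 — peak 5.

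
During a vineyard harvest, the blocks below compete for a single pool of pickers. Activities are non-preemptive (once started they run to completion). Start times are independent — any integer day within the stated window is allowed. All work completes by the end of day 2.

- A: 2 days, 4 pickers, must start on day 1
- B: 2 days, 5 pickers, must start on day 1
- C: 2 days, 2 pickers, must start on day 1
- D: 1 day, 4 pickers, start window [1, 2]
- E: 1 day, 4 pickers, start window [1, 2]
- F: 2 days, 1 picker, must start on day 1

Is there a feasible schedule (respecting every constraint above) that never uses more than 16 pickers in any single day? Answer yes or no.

yes

Schedule A@1, B@1, C@1, D@1, E@2, F@1: d1:16  d2:16 — peak 16 ≤ 16.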